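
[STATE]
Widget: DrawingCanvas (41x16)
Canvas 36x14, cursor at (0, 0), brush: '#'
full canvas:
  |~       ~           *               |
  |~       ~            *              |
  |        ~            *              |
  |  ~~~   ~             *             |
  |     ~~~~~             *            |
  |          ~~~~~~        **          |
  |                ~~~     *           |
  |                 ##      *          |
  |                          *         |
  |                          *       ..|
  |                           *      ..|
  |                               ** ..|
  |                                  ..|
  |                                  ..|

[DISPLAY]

~       ~           *                    
~       ~            *                   
        ~            *                   
  ~~~   ~             *                  
     ~~~~~             *                 
          ~~~~~~        **               
                ~~~     *                
                 ##      *               
                          *              
                          *       ..     
                           *      ..     
                               ** ..     
                                  ..     
                                  ..     
                                         
                                         


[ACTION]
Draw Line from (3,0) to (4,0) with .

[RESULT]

~       ~           *                    
~       ~            *                   
        ~            *                   
. ~~~   ~             *                  
.    ~~~~~             *                 
          ~~~~~~        **               
                ~~~     *                
                 ##      *               
                          *              
                          *       ..     
                           *      ..     
                               ** ..     
                                  ..     
                                  ..     
                                         
                                         


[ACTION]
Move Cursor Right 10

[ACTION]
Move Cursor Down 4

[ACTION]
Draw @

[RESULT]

~       ~           *                    
~       ~            *                   
        ~            *                   
. ~~~   ~             *                  
.    ~~~~~@            *                 
          ~~~~~~        **               
                ~~~     *                
                 ##      *               
                          *              
                          *       ..     
                           *      ..     
                               ** ..     
                                  ..     
                                  ..     
                                         
                                         


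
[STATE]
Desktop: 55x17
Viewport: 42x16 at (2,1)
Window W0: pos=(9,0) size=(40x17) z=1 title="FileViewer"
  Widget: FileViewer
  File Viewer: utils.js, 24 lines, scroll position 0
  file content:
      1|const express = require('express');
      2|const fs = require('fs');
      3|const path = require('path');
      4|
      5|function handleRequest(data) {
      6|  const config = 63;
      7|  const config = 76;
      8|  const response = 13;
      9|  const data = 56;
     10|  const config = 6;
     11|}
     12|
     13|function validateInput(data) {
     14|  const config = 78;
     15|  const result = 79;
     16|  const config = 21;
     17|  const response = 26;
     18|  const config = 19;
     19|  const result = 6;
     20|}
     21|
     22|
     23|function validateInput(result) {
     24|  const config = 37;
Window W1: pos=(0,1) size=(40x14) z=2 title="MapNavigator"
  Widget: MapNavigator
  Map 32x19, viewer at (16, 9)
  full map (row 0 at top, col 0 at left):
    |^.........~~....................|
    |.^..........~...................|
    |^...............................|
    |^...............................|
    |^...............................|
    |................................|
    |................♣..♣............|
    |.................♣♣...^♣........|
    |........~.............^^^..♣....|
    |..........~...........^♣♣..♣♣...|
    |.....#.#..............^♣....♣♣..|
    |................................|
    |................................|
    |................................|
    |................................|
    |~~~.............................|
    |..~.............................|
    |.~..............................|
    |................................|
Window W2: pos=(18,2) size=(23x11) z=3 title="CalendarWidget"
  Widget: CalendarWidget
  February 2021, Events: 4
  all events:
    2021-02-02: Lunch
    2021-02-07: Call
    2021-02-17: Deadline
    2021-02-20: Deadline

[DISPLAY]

━━━━━━━━━━━━━━━━━━━━━━━━━━━━━━━━━━━━━┓    
MapNavigator    ┏━━━━━━━━━━━━━━━━━━━━━┓───
────────────────┃ CalendarWidget      ┃s')
  ^.............┠─────────────────────┨   
  ..............┃    February 2021    ┃   
  ..............┃Mo Tu We Th Fr Sa Su ┃   
  ..............┃ 1  2*  3  4  5  6  7┃   
  ........~.....┃ 8  9 10 11 12 13 14 ┃   
  ..........~...┃15 16 17* 18 19 20* 2┃   
  .....#.#......┃22 23 24 25 26 27 28 ┃   
  ..............┃                     ┃   
  ..............┗━━━━━━━━━━━━━━━━━━━━━┛   
  ................................   ┃    
━━━━━━━━━━━━━━━━━━━━━━━━━━━━━━━━━━━━━┛    
       ┃function validateInput(data) {    
       ┗━━━━━━━━━━━━━━━━━━━━━━━━━━━━━━━━━━


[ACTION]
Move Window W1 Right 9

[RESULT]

       ┏━━━━━━━━━━━━━━━━━━━━━━━━━━━━━━━━━━
       ┃ MapNavi┏━━━━━━━━━━━━━━━━━━━━━┓   
       ┠────────┃ CalendarWidget      ┃───
       ┃   ^....┠─────────────────────┨...
       ┃   .....┃    February 2021    ┃...
       ┃   .....┃Mo Tu We Th Fr Sa Su ┃...
       ┃   .....┃ 1  2*  3  4  5  6  7┃...
       ┃   .....┃ 8  9 10 11 12 13 14 ┃...
       ┃   .....┃15 16 17* 18 19 20* 2┃♣..
       ┃   .....┃22 23 24 25 26 27 28 ┃♣♣.
       ┃   .....┃                     ┃...
       ┃   .....┗━━━━━━━━━━━━━━━━━━━━━┛...
       ┃   ...............................
       ┗━━━━━━━━━━━━━━━━━━━━━━━━━━━━━━━━━━
       ┃function validateInput(data) {    
       ┗━━━━━━━━━━━━━━━━━━━━━━━━━━━━━━━━━━


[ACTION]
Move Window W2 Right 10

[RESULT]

       ┏━━━━━━━━━━━━━━━━━━━━━━━━━━━━━━━━━━
       ┃ MapNavigator     ┏━━━━━━━━━━━━━━━
       ┠──────────────────┃ CalendarWidget
       ┃   ^..............┠───────────────
       ┃   ...............┃    February 20
       ┃   ...............┃Mo Tu We Th Fr 
       ┃   ...............┃ 1  2*  3  4  5
       ┃   ........~......┃ 8  9 10 11 12 
       ┃   ..........~....┃15 16 17* 18 19
       ┃   .....#.#.......┃22 23 24 25 26 
       ┃   ...............┃               
       ┃   ...............┗━━━━━━━━━━━━━━━
       ┃   ...............................
       ┗━━━━━━━━━━━━━━━━━━━━━━━━━━━━━━━━━━
       ┃function validateInput(data) {    
       ┗━━━━━━━━━━━━━━━━━━━━━━━━━━━━━━━━━━


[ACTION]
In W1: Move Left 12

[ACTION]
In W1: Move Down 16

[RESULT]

       ┏━━━━━━━━━━━━━━━━━━━━━━━━━━━━━━━━━━
       ┃ MapNavigator     ┏━━━━━━━━━━━━━━━
       ┠──────────────────┃ CalendarWidget
       ┃               ...┠───────────────
       ┃               ...┃    February 20
       ┃               ~~~┃Mo Tu We Th Fr 
       ┃               ..~┃ 1  2*  3  4  5
       ┃               .~.┃ 8  9 10 11 12 
       ┃               ...┃15 16 17* 18 19
       ┃                  ┃22 23 24 25 26 
       ┃                  ┃               
       ┃                  ┗━━━━━━━━━━━━━━━
       ┃                                  
       ┗━━━━━━━━━━━━━━━━━━━━━━━━━━━━━━━━━━
       ┃function validateInput(data) {    
       ┗━━━━━━━━━━━━━━━━━━━━━━━━━━━━━━━━━━


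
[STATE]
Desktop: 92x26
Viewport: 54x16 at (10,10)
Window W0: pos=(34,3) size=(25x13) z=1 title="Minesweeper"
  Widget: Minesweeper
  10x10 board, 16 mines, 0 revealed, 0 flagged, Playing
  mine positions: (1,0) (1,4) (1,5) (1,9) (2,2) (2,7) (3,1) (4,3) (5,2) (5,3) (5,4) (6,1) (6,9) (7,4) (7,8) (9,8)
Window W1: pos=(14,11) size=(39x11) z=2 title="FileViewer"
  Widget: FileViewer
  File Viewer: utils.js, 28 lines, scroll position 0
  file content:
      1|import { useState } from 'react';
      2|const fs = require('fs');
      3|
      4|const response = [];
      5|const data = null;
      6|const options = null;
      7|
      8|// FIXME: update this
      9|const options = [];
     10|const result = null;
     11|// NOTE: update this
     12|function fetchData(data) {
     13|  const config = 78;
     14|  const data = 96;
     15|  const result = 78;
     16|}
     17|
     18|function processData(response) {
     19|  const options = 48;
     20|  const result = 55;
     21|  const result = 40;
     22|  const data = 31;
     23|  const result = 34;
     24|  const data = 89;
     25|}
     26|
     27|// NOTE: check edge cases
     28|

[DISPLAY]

                        ┃■■■■■■■■■■             ┃     
    ┏━━━━━━━━━━━━━━━━━━━━━━━━━━━━━━━━━━━━━┓     ┃     
    ┃ FileViewer                          ┃     ┃     
    ┠─────────────────────────────────────┨     ┃     
    ┃import { useState } from 'react';   ▲┃     ┃     
    ┃const fs = require('fs');           █┃━━━━━┛     
    ┃                                    ░┃           
    ┃const response = [];                ░┃           
    ┃const data = null;                  ░┃           
    ┃const options = null;               ░┃           
    ┃                                    ▼┃           
    ┗━━━━━━━━━━━━━━━━━━━━━━━━━━━━━━━━━━━━━┛           
                                                      
                                                      
                                                      
                                                      


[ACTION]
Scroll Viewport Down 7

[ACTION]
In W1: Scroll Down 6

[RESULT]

                        ┃■■■■■■■■■■             ┃     
    ┏━━━━━━━━━━━━━━━━━━━━━━━━━━━━━━━━━━━━━┓     ┃     
    ┃ FileViewer                          ┃     ┃     
    ┠─────────────────────────────────────┨     ┃     
    ┃                                    ▲┃     ┃     
    ┃// FIXME: update this               ░┃━━━━━┛     
    ┃const options = [];                 █┃           
    ┃const result = null;                ░┃           
    ┃// NOTE: update this                ░┃           
    ┃function fetchData(data) {          ░┃           
    ┃  const config = 78;                ▼┃           
    ┗━━━━━━━━━━━━━━━━━━━━━━━━━━━━━━━━━━━━━┛           
                                                      
                                                      
                                                      
                                                      


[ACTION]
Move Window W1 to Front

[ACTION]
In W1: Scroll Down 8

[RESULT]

                        ┃■■■■■■■■■■             ┃     
    ┏━━━━━━━━━━━━━━━━━━━━━━━━━━━━━━━━━━━━━┓     ┃     
    ┃ FileViewer                          ┃     ┃     
    ┠─────────────────────────────────────┨     ┃     
    ┃  const result = 78;                ▲┃     ┃     
    ┃}                                   ░┃━━━━━┛     
    ┃                                    ░┃           
    ┃function processData(response) {    ░┃           
    ┃  const options = 48;               █┃           
    ┃  const result = 55;                ░┃           
    ┃  const result = 40;                ▼┃           
    ┗━━━━━━━━━━━━━━━━━━━━━━━━━━━━━━━━━━━━━┛           
                                                      
                                                      
                                                      
                                                      


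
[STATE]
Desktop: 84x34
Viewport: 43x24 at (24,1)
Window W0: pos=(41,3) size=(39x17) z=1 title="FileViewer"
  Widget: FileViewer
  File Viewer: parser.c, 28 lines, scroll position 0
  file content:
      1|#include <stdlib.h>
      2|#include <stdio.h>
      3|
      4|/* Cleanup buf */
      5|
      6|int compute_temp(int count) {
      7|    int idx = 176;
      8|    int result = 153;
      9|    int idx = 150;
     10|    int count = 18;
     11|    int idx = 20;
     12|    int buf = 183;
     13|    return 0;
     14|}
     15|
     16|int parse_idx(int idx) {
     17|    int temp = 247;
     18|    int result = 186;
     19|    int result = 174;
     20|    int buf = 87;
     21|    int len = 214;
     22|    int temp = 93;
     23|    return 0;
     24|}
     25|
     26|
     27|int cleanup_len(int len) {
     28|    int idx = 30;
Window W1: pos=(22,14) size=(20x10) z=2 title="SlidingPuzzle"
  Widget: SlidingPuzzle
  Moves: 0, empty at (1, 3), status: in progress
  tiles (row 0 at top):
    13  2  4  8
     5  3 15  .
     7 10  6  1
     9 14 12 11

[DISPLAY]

                                           
                                           
                 ┏━━━━━━━━━━━━━━━━━━━━━━━━━
                 ┃ FileViewer              
                 ┠─────────────────────────
                 ┃#include <stdlib.h>      
                 ┃#include <stdio.h>       
                 ┃                         
                 ┃/* Cleanup buf */        
                 ┃                         
                 ┃int compute_temp(int coun
                 ┃    int idx = 176;       
                 ┃    int result = 153;    
━━━━━━━━━━━━━━━━━┓    int idx = 150;       
SlidingPuzzle    ┃    int count = 18;      
─────────────────┨    int idx = 20;        
────┬────┬────┬──┃    int buf = 183;       
 13 │  2 │  4 │  ┃    return 0;            
────┼────┼────┼──┃━━━━━━━━━━━━━━━━━━━━━━━━━
  5 │  3 │ 15 │  ┃                         
────┼────┼────┼──┃                         
  7 │ 10 │  6 │  ┃                         
━━━━━━━━━━━━━━━━━┛                         
                                           


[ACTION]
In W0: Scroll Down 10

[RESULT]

                                           
                                           
                 ┏━━━━━━━━━━━━━━━━━━━━━━━━━
                 ┃ FileViewer              
                 ┠─────────────────────────
                 ┃    int idx = 20;        
                 ┃    int buf = 183;       
                 ┃    return 0;            
                 ┃}                        
                 ┃                         
                 ┃int parse_idx(int idx) { 
                 ┃    int temp = 247;      
                 ┃    int result = 186;    
━━━━━━━━━━━━━━━━━┓    int result = 174;    
SlidingPuzzle    ┃    int buf = 87;        
─────────────────┨    int len = 214;       
────┬────┬────┬──┃    int temp = 93;       
 13 │  2 │  4 │  ┃    return 0;            
────┼────┼────┼──┃━━━━━━━━━━━━━━━━━━━━━━━━━
  5 │  3 │ 15 │  ┃                         
────┼────┼────┼──┃                         
  7 │ 10 │  6 │  ┃                         
━━━━━━━━━━━━━━━━━┛                         
                                           


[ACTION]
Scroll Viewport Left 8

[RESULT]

                                           
                                           
                         ┏━━━━━━━━━━━━━━━━━
                         ┃ FileViewer      
                         ┠─────────────────
                         ┃    int idx = 20;
                         ┃    int buf = 183
                         ┃    return 0;    
                         ┃}                
                         ┃                 
                         ┃int parse_idx(int
                         ┃    int temp = 24
                         ┃    int result = 
      ┏━━━━━━━━━━━━━━━━━━┓    int result = 
      ┃ SlidingPuzzle    ┃    int buf = 87;
      ┠──────────────────┨    int len = 214
      ┃┌────┬────┬────┬──┃    int temp = 93
      ┃│ 13 │  2 │  4 │  ┃    return 0;    
      ┃├────┼────┼────┼──┃━━━━━━━━━━━━━━━━━
      ┃│  5 │  3 │ 15 │  ┃                 
      ┃├────┼────┼────┼──┃                 
      ┃│  7 │ 10 │  6 │  ┃                 
      ┗━━━━━━━━━━━━━━━━━━┛                 
                                           


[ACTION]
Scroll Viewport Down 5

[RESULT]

                         ┃    int idx = 20;
                         ┃    int buf = 183
                         ┃    return 0;    
                         ┃}                
                         ┃                 
                         ┃int parse_idx(int
                         ┃    int temp = 24
                         ┃    int result = 
      ┏━━━━━━━━━━━━━━━━━━┓    int result = 
      ┃ SlidingPuzzle    ┃    int buf = 87;
      ┠──────────────────┨    int len = 214
      ┃┌────┬────┬────┬──┃    int temp = 93
      ┃│ 13 │  2 │  4 │  ┃    return 0;    
      ┃├────┼────┼────┼──┃━━━━━━━━━━━━━━━━━
      ┃│  5 │  3 │ 15 │  ┃                 
      ┃├────┼────┼────┼──┃                 
      ┃│  7 │ 10 │  6 │  ┃                 
      ┗━━━━━━━━━━━━━━━━━━┛                 
                                           
                                           
                                           
                                           
                                           
                                           


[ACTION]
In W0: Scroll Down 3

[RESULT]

                         ┃}                
                         ┃                 
                         ┃int parse_idx(int
                         ┃    int temp = 24
                         ┃    int result = 
                         ┃    int result = 
                         ┃    int buf = 87;
                         ┃    int len = 214
      ┏━━━━━━━━━━━━━━━━━━┓    int temp = 93
      ┃ SlidingPuzzle    ┃    return 0;    
      ┠──────────────────┨}                
      ┃┌────┬────┬────┬──┃                 
      ┃│ 13 │  2 │  4 │  ┃                 
      ┃├────┼────┼────┼──┃━━━━━━━━━━━━━━━━━
      ┃│  5 │  3 │ 15 │  ┃                 
      ┃├────┼────┼────┼──┃                 
      ┃│  7 │ 10 │  6 │  ┃                 
      ┗━━━━━━━━━━━━━━━━━━┛                 
                                           
                                           
                                           
                                           
                                           
                                           


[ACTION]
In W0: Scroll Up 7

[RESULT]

                         ┃    int idx = 176
                         ┃    int result = 
                         ┃    int idx = 150
                         ┃    int count = 1
                         ┃    int idx = 20;
                         ┃    int buf = 183
                         ┃    return 0;    
                         ┃}                
      ┏━━━━━━━━━━━━━━━━━━┓                 
      ┃ SlidingPuzzle    ┃int parse_idx(int
      ┠──────────────────┨    int temp = 24
      ┃┌────┬────┬────┬──┃    int result = 
      ┃│ 13 │  2 │  4 │  ┃    int result = 
      ┃├────┼────┼────┼──┃━━━━━━━━━━━━━━━━━
      ┃│  5 │  3 │ 15 │  ┃                 
      ┃├────┼────┼────┼──┃                 
      ┃│  7 │ 10 │  6 │  ┃                 
      ┗━━━━━━━━━━━━━━━━━━┛                 
                                           
                                           
                                           
                                           
                                           
                                           


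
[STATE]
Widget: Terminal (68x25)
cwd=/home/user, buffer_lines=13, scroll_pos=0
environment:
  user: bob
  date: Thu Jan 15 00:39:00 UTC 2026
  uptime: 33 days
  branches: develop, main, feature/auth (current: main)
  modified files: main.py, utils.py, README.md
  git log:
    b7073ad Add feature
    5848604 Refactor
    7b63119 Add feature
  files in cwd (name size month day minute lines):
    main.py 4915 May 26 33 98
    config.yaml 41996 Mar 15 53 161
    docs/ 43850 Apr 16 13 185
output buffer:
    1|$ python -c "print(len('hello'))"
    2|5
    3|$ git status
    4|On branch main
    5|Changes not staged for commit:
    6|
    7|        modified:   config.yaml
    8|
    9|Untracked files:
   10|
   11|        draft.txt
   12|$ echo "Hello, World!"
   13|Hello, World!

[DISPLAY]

$ python -c "print(len('hello'))"                                   
5                                                                   
$ git status                                                        
On branch main                                                      
Changes not staged for commit:                                      
                                                                    
        modified:   config.yaml                                     
                                                                    
Untracked files:                                                    
                                                                    
        draft.txt                                                   
$ echo "Hello, World!"                                              
Hello, World!                                                       
$ █                                                                 
                                                                    
                                                                    
                                                                    
                                                                    
                                                                    
                                                                    
                                                                    
                                                                    
                                                                    
                                                                    
                                                                    


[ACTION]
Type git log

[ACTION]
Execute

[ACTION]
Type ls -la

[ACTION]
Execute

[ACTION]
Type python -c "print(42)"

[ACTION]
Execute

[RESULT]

$ python -c "print(len('hello'))"                                   
5                                                                   
$ git status                                                        
On branch main                                                      
Changes not staged for commit:                                      
                                                                    
        modified:   config.yaml                                     
                                                                    
Untracked files:                                                    
                                                                    
        draft.txt                                                   
$ echo "Hello, World!"                                              
Hello, World!                                                       
$ git log                                                           
b7073ad Add feature                                                 
5848604 Refactor                                                    
7b63119 Add feature                                                 
$ ls -la                                                            
-rw-r--r--  1 bob group     4915 May 26 10:33 main.py               
-rw-r--r--  1 bob group    41996 Mar 15 10:53 config.yaml           
drwxr-xr-x  1 bob group    43850 Apr 16 10:13 docs/                 
$ python -c "print(42)"                                             
42                                                                  
$ █                                                                 
                                                                    


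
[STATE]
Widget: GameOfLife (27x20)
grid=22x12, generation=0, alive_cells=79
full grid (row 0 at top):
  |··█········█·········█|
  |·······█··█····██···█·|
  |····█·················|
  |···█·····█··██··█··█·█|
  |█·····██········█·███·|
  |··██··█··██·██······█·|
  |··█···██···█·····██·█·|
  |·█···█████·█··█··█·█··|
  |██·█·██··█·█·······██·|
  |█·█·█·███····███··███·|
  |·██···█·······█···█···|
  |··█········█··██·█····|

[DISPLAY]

Gen: 0                     
··█········█·········█     
·······█··█····██···█·     
····█·················     
···█·····█··██··█··█·█     
█·····██········█·███·     
··██··█··██·██······█·     
··█···██···█·····██·█·     
·█···█████·█··█··█·█··     
██·█·██··█·█·······██·     
█·█·█·███····███··███·     
·██···█·······█···█···     
··█········█··██·█····     
                           
                           
                           
                           
                           
                           
                           


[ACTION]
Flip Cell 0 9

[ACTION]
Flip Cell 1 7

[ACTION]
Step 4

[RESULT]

Gen: 4                     
······················     
·················█····     
········██······█···█·     
·····█████·······█···█     
········██········██··     
·····███············█·     
····██·███············     
·███·····█·███······█·     
█████···█··········██·     
███······█········███·     
·█··█·····█··█········     
··█···················     
                           
                           
                           
                           
                           
                           
                           


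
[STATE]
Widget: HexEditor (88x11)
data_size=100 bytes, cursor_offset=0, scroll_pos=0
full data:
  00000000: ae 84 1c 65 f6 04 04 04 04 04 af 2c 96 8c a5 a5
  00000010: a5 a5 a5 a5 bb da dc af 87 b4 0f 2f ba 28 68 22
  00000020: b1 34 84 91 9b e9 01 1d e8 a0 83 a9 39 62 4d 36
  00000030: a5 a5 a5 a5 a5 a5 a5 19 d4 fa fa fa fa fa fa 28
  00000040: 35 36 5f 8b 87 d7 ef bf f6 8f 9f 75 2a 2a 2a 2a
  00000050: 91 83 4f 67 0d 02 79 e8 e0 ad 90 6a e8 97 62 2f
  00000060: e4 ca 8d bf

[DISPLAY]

00000000  AE 84 1c 65 f6 04 04 04  04 04 af 2c 96 8c a5 a5  |...e.......,....|          
00000010  a5 a5 a5 a5 bb da dc af  87 b4 0f 2f ba 28 68 22  |.........../.(h"|          
00000020  b1 34 84 91 9b e9 01 1d  e8 a0 83 a9 39 62 4d 36  |.4..........9bM6|          
00000030  a5 a5 a5 a5 a5 a5 a5 19  d4 fa fa fa fa fa fa 28  |...............(|          
00000040  35 36 5f 8b 87 d7 ef bf  f6 8f 9f 75 2a 2a 2a 2a  |56_........u****|          
00000050  91 83 4f 67 0d 02 79 e8  e0 ad 90 6a e8 97 62 2f  |..Og..y....j..b/|          
00000060  e4 ca 8d bf                                       |....            |          
                                                                                        
                                                                                        
                                                                                        
                                                                                        


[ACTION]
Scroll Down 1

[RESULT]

00000010  a5 a5 a5 a5 bb da dc af  87 b4 0f 2f ba 28 68 22  |.........../.(h"|          
00000020  b1 34 84 91 9b e9 01 1d  e8 a0 83 a9 39 62 4d 36  |.4..........9bM6|          
00000030  a5 a5 a5 a5 a5 a5 a5 19  d4 fa fa fa fa fa fa 28  |...............(|          
00000040  35 36 5f 8b 87 d7 ef bf  f6 8f 9f 75 2a 2a 2a 2a  |56_........u****|          
00000050  91 83 4f 67 0d 02 79 e8  e0 ad 90 6a e8 97 62 2f  |..Og..y....j..b/|          
00000060  e4 ca 8d bf                                       |....            |          
                                                                                        
                                                                                        
                                                                                        
                                                                                        
                                                                                        


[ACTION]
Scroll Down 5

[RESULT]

00000060  e4 ca 8d bf                                       |....            |          
                                                                                        
                                                                                        
                                                                                        
                                                                                        
                                                                                        
                                                                                        
                                                                                        
                                                                                        
                                                                                        
                                                                                        


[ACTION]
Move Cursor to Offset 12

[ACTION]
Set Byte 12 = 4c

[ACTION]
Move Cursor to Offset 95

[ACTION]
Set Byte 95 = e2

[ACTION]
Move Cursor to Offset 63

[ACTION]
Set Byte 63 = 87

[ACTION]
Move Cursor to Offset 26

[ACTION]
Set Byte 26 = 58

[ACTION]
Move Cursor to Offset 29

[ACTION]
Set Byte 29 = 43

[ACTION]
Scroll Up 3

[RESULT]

00000030  a5 a5 a5 a5 a5 a5 a5 19  d4 fa fa fa fa fa fa 87  |................|          
00000040  35 36 5f 8b 87 d7 ef bf  f6 8f 9f 75 2a 2a 2a 2a  |56_........u****|          
00000050  91 83 4f 67 0d 02 79 e8  e0 ad 90 6a e8 97 62 e2  |..Og..y....j..b.|          
00000060  e4 ca 8d bf                                       |....            |          
                                                                                        
                                                                                        
                                                                                        
                                                                                        
                                                                                        
                                                                                        
                                                                                        


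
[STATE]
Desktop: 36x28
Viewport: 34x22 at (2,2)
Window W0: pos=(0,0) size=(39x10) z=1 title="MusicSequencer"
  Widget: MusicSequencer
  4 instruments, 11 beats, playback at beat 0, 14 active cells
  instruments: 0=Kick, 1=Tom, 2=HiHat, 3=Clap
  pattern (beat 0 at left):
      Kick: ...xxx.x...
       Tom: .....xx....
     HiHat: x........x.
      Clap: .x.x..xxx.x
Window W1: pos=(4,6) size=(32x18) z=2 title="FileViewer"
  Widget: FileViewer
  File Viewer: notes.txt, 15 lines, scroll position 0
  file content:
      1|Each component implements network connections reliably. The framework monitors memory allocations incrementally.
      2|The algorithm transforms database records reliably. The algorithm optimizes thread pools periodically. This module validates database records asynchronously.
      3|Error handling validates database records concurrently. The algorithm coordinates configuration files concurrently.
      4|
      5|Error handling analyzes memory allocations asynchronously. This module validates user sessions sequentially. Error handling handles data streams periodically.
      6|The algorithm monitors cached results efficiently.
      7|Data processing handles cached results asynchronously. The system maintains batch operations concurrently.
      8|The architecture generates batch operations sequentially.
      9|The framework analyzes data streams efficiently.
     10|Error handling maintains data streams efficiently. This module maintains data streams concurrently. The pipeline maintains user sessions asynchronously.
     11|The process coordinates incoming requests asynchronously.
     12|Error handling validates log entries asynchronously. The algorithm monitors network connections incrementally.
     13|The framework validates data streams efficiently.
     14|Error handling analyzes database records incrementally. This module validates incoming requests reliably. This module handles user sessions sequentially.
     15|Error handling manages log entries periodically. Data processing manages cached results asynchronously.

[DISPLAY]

──────────────────────────────────
     ▼1234567890                  
 Kick···███·█···                  
  Tom·····██····                  
Hi┏━━━━━━━━━━━━━━━━━━━━━━━━━━━━━━┓
 C┃ FileViewer                   ┃
  ┠──────────────────────────────┨
━━┃Each component implements net▲┃
  ┃The algorithm transforms data█┃
  ┃Error handling validates data░┃
  ┃                             ░┃
  ┃Error handling analyzes memor░┃
  ┃The algorithm monitors cached░┃
  ┃Data processing handles cache░┃
  ┃The architecture generates ba░┃
  ┃The framework analyzes data s░┃
  ┃Error handling maintains data░┃
  ┃The process coordinates incom░┃
  ┃Error handling validates log ░┃
  ┃The framework validates data ░┃
  ┃Error handling analyzes datab▼┃
  ┗━━━━━━━━━━━━━━━━━━━━━━━━━━━━━━┛


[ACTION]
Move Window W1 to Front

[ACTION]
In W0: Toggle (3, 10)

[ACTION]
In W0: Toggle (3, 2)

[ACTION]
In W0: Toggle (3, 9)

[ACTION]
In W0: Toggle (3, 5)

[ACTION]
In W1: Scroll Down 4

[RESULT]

──────────────────────────────────
     ▼1234567890                  
 Kick···███·█···                  
  Tom·····██····                  
Hi┏━━━━━━━━━━━━━━━━━━━━━━━━━━━━━━┓
 C┃ FileViewer                   ┃
  ┠──────────────────────────────┨
━━┃The algorithm transforms data▲┃
  ┃Error handling validates data░┃
  ┃                             ░┃
  ┃Error handling analyzes memor░┃
  ┃The algorithm monitors cached░┃
  ┃Data processing handles cache░┃
  ┃The architecture generates ba░┃
  ┃The framework analyzes data s░┃
  ┃Error handling maintains data░┃
  ┃The process coordinates incom░┃
  ┃Error handling validates log ░┃
  ┃The framework validates data ░┃
  ┃Error handling analyzes datab█┃
  ┃Error handling manages log en▼┃
  ┗━━━━━━━━━━━━━━━━━━━━━━━━━━━━━━┛


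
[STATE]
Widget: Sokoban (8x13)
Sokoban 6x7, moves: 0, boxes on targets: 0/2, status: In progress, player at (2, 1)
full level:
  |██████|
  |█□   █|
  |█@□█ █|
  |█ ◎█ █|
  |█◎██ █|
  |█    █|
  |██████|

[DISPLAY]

██████  
█□   █  
█@□█ █  
█ ◎█ █  
█◎██ █  
█    █  
██████  
Moves: 0
        
        
        
        
        


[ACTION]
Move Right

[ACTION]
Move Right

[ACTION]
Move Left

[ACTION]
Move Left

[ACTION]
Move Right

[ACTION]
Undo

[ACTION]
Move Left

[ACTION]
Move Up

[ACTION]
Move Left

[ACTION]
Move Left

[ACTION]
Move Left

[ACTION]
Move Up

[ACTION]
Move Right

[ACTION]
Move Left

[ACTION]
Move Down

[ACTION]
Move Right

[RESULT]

██████  
█□   █  
█ □█ █  
█ +█ █  
█◎██ █  
█    █  
██████  
Moves: 2
        
        
        
        
        
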